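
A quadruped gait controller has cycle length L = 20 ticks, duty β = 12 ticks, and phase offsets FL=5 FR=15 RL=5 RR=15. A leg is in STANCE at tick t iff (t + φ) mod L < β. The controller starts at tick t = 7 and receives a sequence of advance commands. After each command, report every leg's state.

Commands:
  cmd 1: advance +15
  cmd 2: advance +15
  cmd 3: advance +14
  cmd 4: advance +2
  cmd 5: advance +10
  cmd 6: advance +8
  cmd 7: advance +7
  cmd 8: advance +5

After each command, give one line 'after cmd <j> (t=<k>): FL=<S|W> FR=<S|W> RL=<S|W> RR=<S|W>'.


start t=7: FL=W FR=S RL=W RR=S
cmd 1: advance +15 → t=22, phase=(7,17,7,17) → FL=S FR=W RL=S RR=W
cmd 2: advance +15 → t=37, phase=(2,12,2,12) → FL=S FR=W RL=S RR=W
cmd 3: advance +14 → t=51, phase=(16,6,16,6) → FL=W FR=S RL=W RR=S
cmd 4: advance +2 → t=53, phase=(18,8,18,8) → FL=W FR=S RL=W RR=S
cmd 5: advance +10 → t=63, phase=(8,18,8,18) → FL=S FR=W RL=S RR=W
cmd 6: advance +8 → t=71, phase=(16,6,16,6) → FL=W FR=S RL=W RR=S
cmd 7: advance +7 → t=78, phase=(3,13,3,13) → FL=S FR=W RL=S RR=W
cmd 8: advance +5 → t=83, phase=(8,18,8,18) → FL=S FR=W RL=S RR=W

after cmd 1 (t=22): FL=S FR=W RL=S RR=W
after cmd 2 (t=37): FL=S FR=W RL=S RR=W
after cmd 3 (t=51): FL=W FR=S RL=W RR=S
after cmd 4 (t=53): FL=W FR=S RL=W RR=S
after cmd 5 (t=63): FL=S FR=W RL=S RR=W
after cmd 6 (t=71): FL=W FR=S RL=W RR=S
after cmd 7 (t=78): FL=S FR=W RL=S RR=W
after cmd 8 (t=83): FL=S FR=W RL=S RR=W


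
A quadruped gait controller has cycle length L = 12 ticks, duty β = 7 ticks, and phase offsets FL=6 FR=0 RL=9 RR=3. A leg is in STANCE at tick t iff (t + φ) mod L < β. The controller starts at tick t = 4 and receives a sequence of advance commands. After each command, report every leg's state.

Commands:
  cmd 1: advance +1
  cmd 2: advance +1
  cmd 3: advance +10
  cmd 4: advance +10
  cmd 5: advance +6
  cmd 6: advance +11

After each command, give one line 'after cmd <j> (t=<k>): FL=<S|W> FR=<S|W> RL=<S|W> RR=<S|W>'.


start t=4: FL=W FR=S RL=S RR=W
cmd 1: advance +1 → t=5, phase=(11,5,2,8) → FL=W FR=S RL=S RR=W
cmd 2: advance +1 → t=6, phase=(0,6,3,9) → FL=S FR=S RL=S RR=W
cmd 3: advance +10 → t=16, phase=(10,4,1,7) → FL=W FR=S RL=S RR=W
cmd 4: advance +10 → t=26, phase=(8,2,11,5) → FL=W FR=S RL=W RR=S
cmd 5: advance +6 → t=32, phase=(2,8,5,11) → FL=S FR=W RL=S RR=W
cmd 6: advance +11 → t=43, phase=(1,7,4,10) → FL=S FR=W RL=S RR=W

after cmd 1 (t=5): FL=W FR=S RL=S RR=W
after cmd 2 (t=6): FL=S FR=S RL=S RR=W
after cmd 3 (t=16): FL=W FR=S RL=S RR=W
after cmd 4 (t=26): FL=W FR=S RL=W RR=S
after cmd 5 (t=32): FL=S FR=W RL=S RR=W
after cmd 6 (t=43): FL=S FR=W RL=S RR=W


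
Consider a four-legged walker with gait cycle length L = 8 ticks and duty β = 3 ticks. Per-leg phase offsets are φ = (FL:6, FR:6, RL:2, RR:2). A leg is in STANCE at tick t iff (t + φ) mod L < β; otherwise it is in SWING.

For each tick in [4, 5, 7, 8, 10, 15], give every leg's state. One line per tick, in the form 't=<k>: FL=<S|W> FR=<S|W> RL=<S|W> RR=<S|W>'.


t=4: FL=S FR=S RL=W RR=W
t=5: FL=W FR=W RL=W RR=W
t=7: FL=W FR=W RL=S RR=S
t=8: FL=W FR=W RL=S RR=S
t=10: FL=S FR=S RL=W RR=W
t=15: FL=W FR=W RL=S RR=S

t=4: phase=(2,2,6,6) vs β=3 → FL=S FR=S RL=W RR=W
t=5: phase=(3,3,7,7) vs β=3 → FL=W FR=W RL=W RR=W
t=7: phase=(5,5,1,1) vs β=3 → FL=W FR=W RL=S RR=S
t=8: phase=(6,6,2,2) vs β=3 → FL=W FR=W RL=S RR=S
t=10: phase=(0,0,4,4) vs β=3 → FL=S FR=S RL=W RR=W
t=15: phase=(5,5,1,1) vs β=3 → FL=W FR=W RL=S RR=S


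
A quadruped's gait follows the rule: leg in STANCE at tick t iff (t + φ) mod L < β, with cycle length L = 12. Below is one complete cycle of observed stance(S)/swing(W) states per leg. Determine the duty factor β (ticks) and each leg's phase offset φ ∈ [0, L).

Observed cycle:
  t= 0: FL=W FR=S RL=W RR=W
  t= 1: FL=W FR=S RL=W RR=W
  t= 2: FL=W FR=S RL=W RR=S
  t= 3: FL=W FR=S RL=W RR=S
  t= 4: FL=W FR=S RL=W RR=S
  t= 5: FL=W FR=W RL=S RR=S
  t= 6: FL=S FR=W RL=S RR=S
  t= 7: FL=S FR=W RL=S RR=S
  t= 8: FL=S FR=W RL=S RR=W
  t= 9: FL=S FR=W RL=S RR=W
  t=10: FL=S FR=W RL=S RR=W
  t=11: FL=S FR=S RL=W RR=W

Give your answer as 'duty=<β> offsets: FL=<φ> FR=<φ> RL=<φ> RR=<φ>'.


duty β = stance ticks per leg = 6
FL: stance ticks = 6; W→S at t=6 → φ=6
FR: stance ticks = 6; W→S at t=11 → φ=1
RL: stance ticks = 6; W→S at t=5 → φ=7
RR: stance ticks = 6; W→S at t=2 → φ=10

duty=6 offsets: FL=6 FR=1 RL=7 RR=10


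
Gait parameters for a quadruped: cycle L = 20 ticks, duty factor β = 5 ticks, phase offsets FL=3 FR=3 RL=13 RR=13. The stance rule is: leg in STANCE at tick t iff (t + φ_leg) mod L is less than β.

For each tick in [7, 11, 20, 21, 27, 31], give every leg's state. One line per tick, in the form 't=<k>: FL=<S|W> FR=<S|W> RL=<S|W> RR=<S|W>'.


t=7: phase=(10,10,0,0) vs β=5 → FL=W FR=W RL=S RR=S
t=11: phase=(14,14,4,4) vs β=5 → FL=W FR=W RL=S RR=S
t=20: phase=(3,3,13,13) vs β=5 → FL=S FR=S RL=W RR=W
t=21: phase=(4,4,14,14) vs β=5 → FL=S FR=S RL=W RR=W
t=27: phase=(10,10,0,0) vs β=5 → FL=W FR=W RL=S RR=S
t=31: phase=(14,14,4,4) vs β=5 → FL=W FR=W RL=S RR=S

t=7: FL=W FR=W RL=S RR=S
t=11: FL=W FR=W RL=S RR=S
t=20: FL=S FR=S RL=W RR=W
t=21: FL=S FR=S RL=W RR=W
t=27: FL=W FR=W RL=S RR=S
t=31: FL=W FR=W RL=S RR=S


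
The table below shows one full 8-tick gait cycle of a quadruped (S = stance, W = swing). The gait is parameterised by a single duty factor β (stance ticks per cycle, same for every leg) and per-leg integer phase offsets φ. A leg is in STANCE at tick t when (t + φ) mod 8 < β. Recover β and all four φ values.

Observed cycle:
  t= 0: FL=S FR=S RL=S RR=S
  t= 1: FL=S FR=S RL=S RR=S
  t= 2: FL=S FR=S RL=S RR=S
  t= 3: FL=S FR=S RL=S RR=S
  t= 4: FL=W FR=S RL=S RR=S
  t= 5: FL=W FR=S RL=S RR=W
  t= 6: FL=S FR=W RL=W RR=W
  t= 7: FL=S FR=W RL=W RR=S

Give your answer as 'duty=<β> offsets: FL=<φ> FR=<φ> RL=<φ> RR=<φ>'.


duty β = stance ticks per leg = 6
FL: stance ticks = 6; W→S at t=6 → φ=2
FR: stance ticks = 6; W→S at t=0 → φ=0
RL: stance ticks = 6; W→S at t=0 → φ=0
RR: stance ticks = 6; W→S at t=7 → φ=1

duty=6 offsets: FL=2 FR=0 RL=0 RR=1


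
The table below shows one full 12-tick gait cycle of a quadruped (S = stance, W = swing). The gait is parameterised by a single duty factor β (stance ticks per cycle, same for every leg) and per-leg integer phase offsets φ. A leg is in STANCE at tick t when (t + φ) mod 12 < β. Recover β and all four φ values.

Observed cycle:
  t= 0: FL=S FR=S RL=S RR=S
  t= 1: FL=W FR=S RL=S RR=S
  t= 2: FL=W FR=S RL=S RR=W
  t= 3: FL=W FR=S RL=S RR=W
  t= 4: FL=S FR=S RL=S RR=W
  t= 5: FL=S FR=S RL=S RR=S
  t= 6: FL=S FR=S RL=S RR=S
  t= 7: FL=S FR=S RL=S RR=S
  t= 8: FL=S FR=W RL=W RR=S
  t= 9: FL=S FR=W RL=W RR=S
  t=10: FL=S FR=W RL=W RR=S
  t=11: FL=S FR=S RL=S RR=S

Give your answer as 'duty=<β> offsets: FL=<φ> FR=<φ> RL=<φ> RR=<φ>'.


duty β = stance ticks per leg = 9
FL: stance ticks = 9; W→S at t=4 → φ=8
FR: stance ticks = 9; W→S at t=11 → φ=1
RL: stance ticks = 9; W→S at t=11 → φ=1
RR: stance ticks = 9; W→S at t=5 → φ=7

duty=9 offsets: FL=8 FR=1 RL=1 RR=7


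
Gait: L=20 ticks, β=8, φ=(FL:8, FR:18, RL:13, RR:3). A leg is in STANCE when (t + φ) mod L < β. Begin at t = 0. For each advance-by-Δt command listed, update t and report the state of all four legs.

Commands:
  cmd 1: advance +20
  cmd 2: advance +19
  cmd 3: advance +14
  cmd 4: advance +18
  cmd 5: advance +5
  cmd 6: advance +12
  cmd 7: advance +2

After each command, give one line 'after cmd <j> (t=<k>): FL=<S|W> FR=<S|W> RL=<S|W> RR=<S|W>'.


after cmd 1 (t=20): FL=W FR=W RL=W RR=S
after cmd 2 (t=39): FL=S FR=W RL=W RR=S
after cmd 3 (t=53): FL=S FR=W RL=S RR=W
after cmd 4 (t=71): FL=W FR=W RL=S RR=W
after cmd 5 (t=76): FL=S FR=W RL=W RR=W
after cmd 6 (t=88): FL=W FR=S RL=S RR=W
after cmd 7 (t=90): FL=W FR=W RL=S RR=W

start t=0: FL=W FR=W RL=W RR=S
cmd 1: advance +20 → t=20, phase=(8,18,13,3) → FL=W FR=W RL=W RR=S
cmd 2: advance +19 → t=39, phase=(7,17,12,2) → FL=S FR=W RL=W RR=S
cmd 3: advance +14 → t=53, phase=(1,11,6,16) → FL=S FR=W RL=S RR=W
cmd 4: advance +18 → t=71, phase=(19,9,4,14) → FL=W FR=W RL=S RR=W
cmd 5: advance +5 → t=76, phase=(4,14,9,19) → FL=S FR=W RL=W RR=W
cmd 6: advance +12 → t=88, phase=(16,6,1,11) → FL=W FR=S RL=S RR=W
cmd 7: advance +2 → t=90, phase=(18,8,3,13) → FL=W FR=W RL=S RR=W


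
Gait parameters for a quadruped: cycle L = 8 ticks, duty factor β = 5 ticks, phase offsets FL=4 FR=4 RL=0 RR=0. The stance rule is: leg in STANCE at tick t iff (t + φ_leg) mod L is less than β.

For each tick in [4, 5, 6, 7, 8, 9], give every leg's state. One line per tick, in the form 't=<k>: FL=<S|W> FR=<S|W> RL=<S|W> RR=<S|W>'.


t=4: FL=S FR=S RL=S RR=S
t=5: FL=S FR=S RL=W RR=W
t=6: FL=S FR=S RL=W RR=W
t=7: FL=S FR=S RL=W RR=W
t=8: FL=S FR=S RL=S RR=S
t=9: FL=W FR=W RL=S RR=S

t=4: phase=(0,0,4,4) vs β=5 → FL=S FR=S RL=S RR=S
t=5: phase=(1,1,5,5) vs β=5 → FL=S FR=S RL=W RR=W
t=6: phase=(2,2,6,6) vs β=5 → FL=S FR=S RL=W RR=W
t=7: phase=(3,3,7,7) vs β=5 → FL=S FR=S RL=W RR=W
t=8: phase=(4,4,0,0) vs β=5 → FL=S FR=S RL=S RR=S
t=9: phase=(5,5,1,1) vs β=5 → FL=W FR=W RL=S RR=S


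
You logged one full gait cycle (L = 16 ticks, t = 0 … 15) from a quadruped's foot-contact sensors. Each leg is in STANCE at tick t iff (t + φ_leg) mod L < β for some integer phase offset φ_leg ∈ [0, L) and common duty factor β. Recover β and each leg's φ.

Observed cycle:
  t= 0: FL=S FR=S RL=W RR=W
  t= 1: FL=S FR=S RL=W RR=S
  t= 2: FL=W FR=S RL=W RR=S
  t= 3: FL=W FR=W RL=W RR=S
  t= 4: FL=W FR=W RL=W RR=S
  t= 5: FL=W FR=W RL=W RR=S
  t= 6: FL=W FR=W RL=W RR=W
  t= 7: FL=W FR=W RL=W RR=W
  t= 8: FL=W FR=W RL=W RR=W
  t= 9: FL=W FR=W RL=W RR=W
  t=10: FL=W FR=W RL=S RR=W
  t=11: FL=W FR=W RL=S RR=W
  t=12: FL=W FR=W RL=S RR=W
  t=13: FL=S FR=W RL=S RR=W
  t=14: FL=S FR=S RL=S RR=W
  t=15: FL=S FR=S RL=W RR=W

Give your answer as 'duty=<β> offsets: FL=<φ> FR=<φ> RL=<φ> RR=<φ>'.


duty=5 offsets: FL=3 FR=2 RL=6 RR=15

duty β = stance ticks per leg = 5
FL: stance ticks = 5; W→S at t=13 → φ=3
FR: stance ticks = 5; W→S at t=14 → φ=2
RL: stance ticks = 5; W→S at t=10 → φ=6
RR: stance ticks = 5; W→S at t=1 → φ=15


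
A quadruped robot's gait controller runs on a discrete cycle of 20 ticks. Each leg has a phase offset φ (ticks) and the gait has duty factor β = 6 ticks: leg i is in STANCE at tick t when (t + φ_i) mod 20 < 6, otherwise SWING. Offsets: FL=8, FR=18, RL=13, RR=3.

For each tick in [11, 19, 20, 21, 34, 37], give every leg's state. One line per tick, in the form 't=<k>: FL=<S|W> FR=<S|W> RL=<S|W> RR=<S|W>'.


t=11: FL=W FR=W RL=S RR=W
t=19: FL=W FR=W RL=W RR=S
t=20: FL=W FR=W RL=W RR=S
t=21: FL=W FR=W RL=W RR=S
t=34: FL=S FR=W RL=W RR=W
t=37: FL=S FR=W RL=W RR=S

t=11: phase=(19,9,4,14) vs β=6 → FL=W FR=W RL=S RR=W
t=19: phase=(7,17,12,2) vs β=6 → FL=W FR=W RL=W RR=S
t=20: phase=(8,18,13,3) vs β=6 → FL=W FR=W RL=W RR=S
t=21: phase=(9,19,14,4) vs β=6 → FL=W FR=W RL=W RR=S
t=34: phase=(2,12,7,17) vs β=6 → FL=S FR=W RL=W RR=W
t=37: phase=(5,15,10,0) vs β=6 → FL=S FR=W RL=W RR=S


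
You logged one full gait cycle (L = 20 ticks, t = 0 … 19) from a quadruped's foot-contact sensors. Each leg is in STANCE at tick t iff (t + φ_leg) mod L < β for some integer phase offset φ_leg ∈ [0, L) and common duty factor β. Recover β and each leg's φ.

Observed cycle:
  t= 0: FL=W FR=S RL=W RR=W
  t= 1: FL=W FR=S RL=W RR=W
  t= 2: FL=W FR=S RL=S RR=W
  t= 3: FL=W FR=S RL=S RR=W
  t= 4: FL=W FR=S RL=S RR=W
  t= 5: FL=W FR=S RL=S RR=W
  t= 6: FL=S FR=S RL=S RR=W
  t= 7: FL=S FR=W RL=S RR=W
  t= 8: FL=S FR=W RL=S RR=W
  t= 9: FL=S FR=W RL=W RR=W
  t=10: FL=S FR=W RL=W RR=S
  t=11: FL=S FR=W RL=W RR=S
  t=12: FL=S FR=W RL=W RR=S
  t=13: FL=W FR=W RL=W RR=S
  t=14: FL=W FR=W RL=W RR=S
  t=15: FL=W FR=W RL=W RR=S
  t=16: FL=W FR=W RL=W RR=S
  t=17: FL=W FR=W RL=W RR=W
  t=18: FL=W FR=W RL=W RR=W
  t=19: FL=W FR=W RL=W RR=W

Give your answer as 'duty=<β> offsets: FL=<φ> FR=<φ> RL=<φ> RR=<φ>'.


duty β = stance ticks per leg = 7
FL: stance ticks = 7; W→S at t=6 → φ=14
FR: stance ticks = 7; W→S at t=0 → φ=0
RL: stance ticks = 7; W→S at t=2 → φ=18
RR: stance ticks = 7; W→S at t=10 → φ=10

duty=7 offsets: FL=14 FR=0 RL=18 RR=10


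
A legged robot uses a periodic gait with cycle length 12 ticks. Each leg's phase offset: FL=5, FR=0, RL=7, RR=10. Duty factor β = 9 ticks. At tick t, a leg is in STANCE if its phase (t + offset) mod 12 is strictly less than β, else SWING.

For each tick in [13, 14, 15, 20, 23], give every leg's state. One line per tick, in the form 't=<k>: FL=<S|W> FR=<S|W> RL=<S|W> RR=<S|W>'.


t=13: FL=S FR=S RL=S RR=W
t=14: FL=S FR=S RL=W RR=S
t=15: FL=S FR=S RL=W RR=S
t=20: FL=S FR=S RL=S RR=S
t=23: FL=S FR=W RL=S RR=W

t=13: phase=(6,1,8,11) vs β=9 → FL=S FR=S RL=S RR=W
t=14: phase=(7,2,9,0) vs β=9 → FL=S FR=S RL=W RR=S
t=15: phase=(8,3,10,1) vs β=9 → FL=S FR=S RL=W RR=S
t=20: phase=(1,8,3,6) vs β=9 → FL=S FR=S RL=S RR=S
t=23: phase=(4,11,6,9) vs β=9 → FL=S FR=W RL=S RR=W


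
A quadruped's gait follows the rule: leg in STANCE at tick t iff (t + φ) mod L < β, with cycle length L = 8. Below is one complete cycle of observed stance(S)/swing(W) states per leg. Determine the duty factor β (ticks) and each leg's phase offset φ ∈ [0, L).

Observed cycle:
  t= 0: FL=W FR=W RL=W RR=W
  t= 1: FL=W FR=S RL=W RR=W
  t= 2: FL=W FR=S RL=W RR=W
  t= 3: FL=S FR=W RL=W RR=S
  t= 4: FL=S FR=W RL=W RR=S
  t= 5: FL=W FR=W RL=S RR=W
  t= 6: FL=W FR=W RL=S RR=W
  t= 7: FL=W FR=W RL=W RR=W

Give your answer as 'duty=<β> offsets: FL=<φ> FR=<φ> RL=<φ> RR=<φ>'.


duty=2 offsets: FL=5 FR=7 RL=3 RR=5

duty β = stance ticks per leg = 2
FL: stance ticks = 2; W→S at t=3 → φ=5
FR: stance ticks = 2; W→S at t=1 → φ=7
RL: stance ticks = 2; W→S at t=5 → φ=3
RR: stance ticks = 2; W→S at t=3 → φ=5


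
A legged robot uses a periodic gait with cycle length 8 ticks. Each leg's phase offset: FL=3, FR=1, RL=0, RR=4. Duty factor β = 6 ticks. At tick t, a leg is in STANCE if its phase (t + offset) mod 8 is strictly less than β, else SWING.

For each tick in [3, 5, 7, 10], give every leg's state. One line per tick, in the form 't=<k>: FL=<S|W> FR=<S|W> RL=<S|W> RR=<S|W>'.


t=3: phase=(6,4,3,7) vs β=6 → FL=W FR=S RL=S RR=W
t=5: phase=(0,6,5,1) vs β=6 → FL=S FR=W RL=S RR=S
t=7: phase=(2,0,7,3) vs β=6 → FL=S FR=S RL=W RR=S
t=10: phase=(5,3,2,6) vs β=6 → FL=S FR=S RL=S RR=W

t=3: FL=W FR=S RL=S RR=W
t=5: FL=S FR=W RL=S RR=S
t=7: FL=S FR=S RL=W RR=S
t=10: FL=S FR=S RL=S RR=W


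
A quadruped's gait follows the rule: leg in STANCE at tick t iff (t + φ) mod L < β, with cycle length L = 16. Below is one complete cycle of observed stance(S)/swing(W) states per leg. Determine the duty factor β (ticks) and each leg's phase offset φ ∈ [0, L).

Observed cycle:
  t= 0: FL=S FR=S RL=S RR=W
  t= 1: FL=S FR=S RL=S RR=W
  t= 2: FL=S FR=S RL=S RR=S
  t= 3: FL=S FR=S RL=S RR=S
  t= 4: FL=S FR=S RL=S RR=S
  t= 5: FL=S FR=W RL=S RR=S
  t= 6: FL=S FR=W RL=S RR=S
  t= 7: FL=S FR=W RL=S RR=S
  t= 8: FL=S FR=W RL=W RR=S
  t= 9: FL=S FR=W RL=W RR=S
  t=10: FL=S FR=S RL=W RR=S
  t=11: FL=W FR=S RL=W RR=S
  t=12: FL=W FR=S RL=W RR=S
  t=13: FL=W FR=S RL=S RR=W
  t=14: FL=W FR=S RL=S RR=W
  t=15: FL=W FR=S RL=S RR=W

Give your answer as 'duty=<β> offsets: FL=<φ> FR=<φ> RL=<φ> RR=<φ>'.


duty=11 offsets: FL=0 FR=6 RL=3 RR=14

duty β = stance ticks per leg = 11
FL: stance ticks = 11; W→S at t=0 → φ=0
FR: stance ticks = 11; W→S at t=10 → φ=6
RL: stance ticks = 11; W→S at t=13 → φ=3
RR: stance ticks = 11; W→S at t=2 → φ=14


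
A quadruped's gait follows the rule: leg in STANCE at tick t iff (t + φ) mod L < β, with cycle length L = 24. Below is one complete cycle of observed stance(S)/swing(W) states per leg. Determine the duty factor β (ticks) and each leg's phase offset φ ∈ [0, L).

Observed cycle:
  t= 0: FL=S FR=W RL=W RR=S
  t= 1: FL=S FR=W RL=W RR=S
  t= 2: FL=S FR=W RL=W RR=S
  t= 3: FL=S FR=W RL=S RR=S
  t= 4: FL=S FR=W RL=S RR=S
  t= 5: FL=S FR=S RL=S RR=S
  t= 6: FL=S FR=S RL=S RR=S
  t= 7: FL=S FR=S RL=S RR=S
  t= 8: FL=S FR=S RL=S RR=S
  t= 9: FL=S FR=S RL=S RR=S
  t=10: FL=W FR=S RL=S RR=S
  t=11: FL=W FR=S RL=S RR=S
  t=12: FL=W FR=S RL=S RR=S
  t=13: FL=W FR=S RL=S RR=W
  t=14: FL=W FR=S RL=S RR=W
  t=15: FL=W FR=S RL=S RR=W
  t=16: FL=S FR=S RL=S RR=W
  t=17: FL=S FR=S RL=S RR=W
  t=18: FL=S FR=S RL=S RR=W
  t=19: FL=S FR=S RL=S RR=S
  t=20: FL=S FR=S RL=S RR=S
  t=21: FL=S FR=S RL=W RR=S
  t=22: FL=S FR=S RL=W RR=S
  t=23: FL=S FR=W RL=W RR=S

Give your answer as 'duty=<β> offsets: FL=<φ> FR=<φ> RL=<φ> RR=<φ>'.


duty β = stance ticks per leg = 18
FL: stance ticks = 18; W→S at t=16 → φ=8
FR: stance ticks = 18; W→S at t=5 → φ=19
RL: stance ticks = 18; W→S at t=3 → φ=21
RR: stance ticks = 18; W→S at t=19 → φ=5

duty=18 offsets: FL=8 FR=19 RL=21 RR=5


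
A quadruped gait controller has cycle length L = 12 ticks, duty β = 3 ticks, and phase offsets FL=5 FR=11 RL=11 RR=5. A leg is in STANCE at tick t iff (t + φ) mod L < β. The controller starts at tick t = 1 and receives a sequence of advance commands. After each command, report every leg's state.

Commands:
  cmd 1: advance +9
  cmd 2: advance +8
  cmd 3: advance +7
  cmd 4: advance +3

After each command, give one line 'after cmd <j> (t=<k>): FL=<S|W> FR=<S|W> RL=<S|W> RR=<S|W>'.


after cmd 1 (t=10): FL=W FR=W RL=W RR=W
after cmd 2 (t=18): FL=W FR=W RL=W RR=W
after cmd 3 (t=25): FL=W FR=S RL=S RR=W
after cmd 4 (t=28): FL=W FR=W RL=W RR=W

start t=1: FL=W FR=S RL=S RR=W
cmd 1: advance +9 → t=10, phase=(3,9,9,3) → FL=W FR=W RL=W RR=W
cmd 2: advance +8 → t=18, phase=(11,5,5,11) → FL=W FR=W RL=W RR=W
cmd 3: advance +7 → t=25, phase=(6,0,0,6) → FL=W FR=S RL=S RR=W
cmd 4: advance +3 → t=28, phase=(9,3,3,9) → FL=W FR=W RL=W RR=W


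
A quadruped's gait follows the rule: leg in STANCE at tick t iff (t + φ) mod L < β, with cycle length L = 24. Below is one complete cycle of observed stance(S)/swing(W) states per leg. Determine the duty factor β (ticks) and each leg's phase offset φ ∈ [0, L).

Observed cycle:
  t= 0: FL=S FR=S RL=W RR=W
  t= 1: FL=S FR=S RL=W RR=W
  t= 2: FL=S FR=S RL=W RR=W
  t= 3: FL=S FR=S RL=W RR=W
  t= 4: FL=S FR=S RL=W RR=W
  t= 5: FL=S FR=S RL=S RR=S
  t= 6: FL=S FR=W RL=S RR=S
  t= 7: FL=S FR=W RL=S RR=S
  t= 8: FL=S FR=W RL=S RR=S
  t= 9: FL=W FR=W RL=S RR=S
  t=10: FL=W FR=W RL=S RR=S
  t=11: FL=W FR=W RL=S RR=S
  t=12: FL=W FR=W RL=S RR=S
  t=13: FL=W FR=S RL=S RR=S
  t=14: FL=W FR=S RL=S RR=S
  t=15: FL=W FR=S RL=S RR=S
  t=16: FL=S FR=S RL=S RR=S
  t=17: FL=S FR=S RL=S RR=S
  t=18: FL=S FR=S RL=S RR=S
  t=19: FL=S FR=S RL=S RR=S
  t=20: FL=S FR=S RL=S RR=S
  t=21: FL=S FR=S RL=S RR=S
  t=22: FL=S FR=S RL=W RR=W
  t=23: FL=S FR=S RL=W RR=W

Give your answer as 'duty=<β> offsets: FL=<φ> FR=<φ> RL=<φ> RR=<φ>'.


duty=17 offsets: FL=8 FR=11 RL=19 RR=19

duty β = stance ticks per leg = 17
FL: stance ticks = 17; W→S at t=16 → φ=8
FR: stance ticks = 17; W→S at t=13 → φ=11
RL: stance ticks = 17; W→S at t=5 → φ=19
RR: stance ticks = 17; W→S at t=5 → φ=19


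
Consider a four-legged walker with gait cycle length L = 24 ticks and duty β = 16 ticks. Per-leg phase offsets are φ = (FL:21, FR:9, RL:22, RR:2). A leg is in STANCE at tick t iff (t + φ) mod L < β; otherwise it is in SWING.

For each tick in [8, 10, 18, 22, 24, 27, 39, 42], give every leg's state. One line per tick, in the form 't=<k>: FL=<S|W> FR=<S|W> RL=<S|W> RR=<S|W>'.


t=8: FL=S FR=W RL=S RR=S
t=10: FL=S FR=W RL=S RR=S
t=18: FL=S FR=S RL=W RR=W
t=22: FL=W FR=S RL=W RR=S
t=24: FL=W FR=S RL=W RR=S
t=27: FL=S FR=S RL=S RR=S
t=39: FL=S FR=S RL=S RR=W
t=42: FL=S FR=S RL=W RR=W

t=8: phase=(5,17,6,10) vs β=16 → FL=S FR=W RL=S RR=S
t=10: phase=(7,19,8,12) vs β=16 → FL=S FR=W RL=S RR=S
t=18: phase=(15,3,16,20) vs β=16 → FL=S FR=S RL=W RR=W
t=22: phase=(19,7,20,0) vs β=16 → FL=W FR=S RL=W RR=S
t=24: phase=(21,9,22,2) vs β=16 → FL=W FR=S RL=W RR=S
t=27: phase=(0,12,1,5) vs β=16 → FL=S FR=S RL=S RR=S
t=39: phase=(12,0,13,17) vs β=16 → FL=S FR=S RL=S RR=W
t=42: phase=(15,3,16,20) vs β=16 → FL=S FR=S RL=W RR=W


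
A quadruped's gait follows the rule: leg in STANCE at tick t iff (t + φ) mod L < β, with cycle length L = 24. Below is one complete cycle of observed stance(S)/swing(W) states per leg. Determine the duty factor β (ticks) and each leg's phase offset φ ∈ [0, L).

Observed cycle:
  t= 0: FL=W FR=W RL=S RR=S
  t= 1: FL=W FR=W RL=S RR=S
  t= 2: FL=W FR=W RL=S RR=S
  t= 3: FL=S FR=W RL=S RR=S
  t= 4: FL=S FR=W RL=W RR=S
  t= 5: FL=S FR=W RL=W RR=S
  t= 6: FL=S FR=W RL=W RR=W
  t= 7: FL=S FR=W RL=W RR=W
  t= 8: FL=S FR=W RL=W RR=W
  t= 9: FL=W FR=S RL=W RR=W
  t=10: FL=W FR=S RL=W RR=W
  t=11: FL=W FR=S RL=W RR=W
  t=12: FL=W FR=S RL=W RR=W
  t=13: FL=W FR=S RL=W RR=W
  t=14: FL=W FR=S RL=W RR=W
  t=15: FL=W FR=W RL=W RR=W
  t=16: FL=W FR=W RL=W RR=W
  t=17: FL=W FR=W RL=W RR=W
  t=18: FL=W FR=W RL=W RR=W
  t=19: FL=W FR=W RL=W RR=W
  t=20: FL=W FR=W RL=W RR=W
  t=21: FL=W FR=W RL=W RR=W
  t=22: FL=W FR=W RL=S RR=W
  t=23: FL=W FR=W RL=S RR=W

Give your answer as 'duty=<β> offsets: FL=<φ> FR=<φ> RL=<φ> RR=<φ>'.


duty=6 offsets: FL=21 FR=15 RL=2 RR=0

duty β = stance ticks per leg = 6
FL: stance ticks = 6; W→S at t=3 → φ=21
FR: stance ticks = 6; W→S at t=9 → φ=15
RL: stance ticks = 6; W→S at t=22 → φ=2
RR: stance ticks = 6; W→S at t=0 → φ=0


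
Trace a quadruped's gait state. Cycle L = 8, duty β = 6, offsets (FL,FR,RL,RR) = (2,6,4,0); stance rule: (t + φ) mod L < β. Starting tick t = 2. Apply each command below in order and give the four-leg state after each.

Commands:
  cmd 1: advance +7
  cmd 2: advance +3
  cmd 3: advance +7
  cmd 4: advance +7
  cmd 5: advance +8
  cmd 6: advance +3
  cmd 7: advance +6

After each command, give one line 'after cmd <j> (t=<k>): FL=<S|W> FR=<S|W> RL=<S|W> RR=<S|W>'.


start t=2: FL=S FR=S RL=W RR=S
cmd 1: advance +7 → t=9, phase=(3,7,5,1) → FL=S FR=W RL=S RR=S
cmd 2: advance +3 → t=12, phase=(6,2,0,4) → FL=W FR=S RL=S RR=S
cmd 3: advance +7 → t=19, phase=(5,1,7,3) → FL=S FR=S RL=W RR=S
cmd 4: advance +7 → t=26, phase=(4,0,6,2) → FL=S FR=S RL=W RR=S
cmd 5: advance +8 → t=34, phase=(4,0,6,2) → FL=S FR=S RL=W RR=S
cmd 6: advance +3 → t=37, phase=(7,3,1,5) → FL=W FR=S RL=S RR=S
cmd 7: advance +6 → t=43, phase=(5,1,7,3) → FL=S FR=S RL=W RR=S

after cmd 1 (t=9): FL=S FR=W RL=S RR=S
after cmd 2 (t=12): FL=W FR=S RL=S RR=S
after cmd 3 (t=19): FL=S FR=S RL=W RR=S
after cmd 4 (t=26): FL=S FR=S RL=W RR=S
after cmd 5 (t=34): FL=S FR=S RL=W RR=S
after cmd 6 (t=37): FL=W FR=S RL=S RR=S
after cmd 7 (t=43): FL=S FR=S RL=W RR=S


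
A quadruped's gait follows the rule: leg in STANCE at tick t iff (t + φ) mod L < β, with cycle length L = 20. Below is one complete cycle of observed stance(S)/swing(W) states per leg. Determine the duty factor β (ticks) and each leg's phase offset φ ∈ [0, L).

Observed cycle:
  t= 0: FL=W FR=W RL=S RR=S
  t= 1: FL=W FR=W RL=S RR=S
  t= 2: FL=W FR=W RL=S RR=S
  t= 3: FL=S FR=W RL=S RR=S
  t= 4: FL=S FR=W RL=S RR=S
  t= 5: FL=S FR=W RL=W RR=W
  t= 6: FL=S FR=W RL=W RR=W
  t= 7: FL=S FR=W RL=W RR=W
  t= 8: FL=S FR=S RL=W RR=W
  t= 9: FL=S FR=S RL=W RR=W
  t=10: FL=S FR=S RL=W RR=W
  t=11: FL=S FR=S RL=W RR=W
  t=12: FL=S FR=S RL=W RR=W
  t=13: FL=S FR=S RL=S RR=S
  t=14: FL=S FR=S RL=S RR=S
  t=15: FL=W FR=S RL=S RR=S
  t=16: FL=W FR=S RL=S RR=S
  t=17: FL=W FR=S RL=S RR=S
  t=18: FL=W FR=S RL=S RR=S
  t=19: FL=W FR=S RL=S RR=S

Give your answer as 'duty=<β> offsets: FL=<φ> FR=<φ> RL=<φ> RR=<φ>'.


duty β = stance ticks per leg = 12
FL: stance ticks = 12; W→S at t=3 → φ=17
FR: stance ticks = 12; W→S at t=8 → φ=12
RL: stance ticks = 12; W→S at t=13 → φ=7
RR: stance ticks = 12; W→S at t=13 → φ=7

duty=12 offsets: FL=17 FR=12 RL=7 RR=7


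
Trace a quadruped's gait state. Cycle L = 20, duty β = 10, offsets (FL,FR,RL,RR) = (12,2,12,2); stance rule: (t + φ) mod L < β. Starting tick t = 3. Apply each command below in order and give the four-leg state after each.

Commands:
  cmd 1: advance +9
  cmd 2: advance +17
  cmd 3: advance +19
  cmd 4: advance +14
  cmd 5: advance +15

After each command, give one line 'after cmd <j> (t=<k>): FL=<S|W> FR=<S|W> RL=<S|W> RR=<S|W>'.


after cmd 1 (t=12): FL=S FR=W RL=S RR=W
after cmd 2 (t=29): FL=S FR=W RL=S RR=W
after cmd 3 (t=48): FL=S FR=W RL=S RR=W
after cmd 4 (t=62): FL=W FR=S RL=W RR=S
after cmd 5 (t=77): FL=S FR=W RL=S RR=W

start t=3: FL=W FR=S RL=W RR=S
cmd 1: advance +9 → t=12, phase=(4,14,4,14) → FL=S FR=W RL=S RR=W
cmd 2: advance +17 → t=29, phase=(1,11,1,11) → FL=S FR=W RL=S RR=W
cmd 3: advance +19 → t=48, phase=(0,10,0,10) → FL=S FR=W RL=S RR=W
cmd 4: advance +14 → t=62, phase=(14,4,14,4) → FL=W FR=S RL=W RR=S
cmd 5: advance +15 → t=77, phase=(9,19,9,19) → FL=S FR=W RL=S RR=W


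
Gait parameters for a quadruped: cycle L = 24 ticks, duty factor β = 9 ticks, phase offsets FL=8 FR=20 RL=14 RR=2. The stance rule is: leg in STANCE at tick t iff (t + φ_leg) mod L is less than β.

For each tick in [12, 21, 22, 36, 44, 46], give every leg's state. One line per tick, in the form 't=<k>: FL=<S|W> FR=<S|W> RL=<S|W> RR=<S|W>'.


t=12: phase=(20,8,2,14) vs β=9 → FL=W FR=S RL=S RR=W
t=21: phase=(5,17,11,23) vs β=9 → FL=S FR=W RL=W RR=W
t=22: phase=(6,18,12,0) vs β=9 → FL=S FR=W RL=W RR=S
t=36: phase=(20,8,2,14) vs β=9 → FL=W FR=S RL=S RR=W
t=44: phase=(4,16,10,22) vs β=9 → FL=S FR=W RL=W RR=W
t=46: phase=(6,18,12,0) vs β=9 → FL=S FR=W RL=W RR=S

t=12: FL=W FR=S RL=S RR=W
t=21: FL=S FR=W RL=W RR=W
t=22: FL=S FR=W RL=W RR=S
t=36: FL=W FR=S RL=S RR=W
t=44: FL=S FR=W RL=W RR=W
t=46: FL=S FR=W RL=W RR=S


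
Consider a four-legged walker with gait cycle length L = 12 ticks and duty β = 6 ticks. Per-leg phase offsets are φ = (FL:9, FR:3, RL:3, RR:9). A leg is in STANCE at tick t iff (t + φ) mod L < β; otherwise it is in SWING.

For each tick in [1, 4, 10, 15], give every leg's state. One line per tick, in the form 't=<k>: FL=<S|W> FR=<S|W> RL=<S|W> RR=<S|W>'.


t=1: phase=(10,4,4,10) vs β=6 → FL=W FR=S RL=S RR=W
t=4: phase=(1,7,7,1) vs β=6 → FL=S FR=W RL=W RR=S
t=10: phase=(7,1,1,7) vs β=6 → FL=W FR=S RL=S RR=W
t=15: phase=(0,6,6,0) vs β=6 → FL=S FR=W RL=W RR=S

t=1: FL=W FR=S RL=S RR=W
t=4: FL=S FR=W RL=W RR=S
t=10: FL=W FR=S RL=S RR=W
t=15: FL=S FR=W RL=W RR=S


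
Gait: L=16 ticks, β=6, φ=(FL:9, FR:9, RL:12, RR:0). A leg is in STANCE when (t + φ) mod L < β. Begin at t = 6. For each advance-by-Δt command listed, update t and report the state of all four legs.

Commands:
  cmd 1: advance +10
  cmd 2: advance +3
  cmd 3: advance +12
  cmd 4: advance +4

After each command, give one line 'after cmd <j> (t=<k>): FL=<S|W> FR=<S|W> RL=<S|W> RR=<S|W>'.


start t=6: FL=W FR=W RL=S RR=W
cmd 1: advance +10 → t=16, phase=(9,9,12,0) → FL=W FR=W RL=W RR=S
cmd 2: advance +3 → t=19, phase=(12,12,15,3) → FL=W FR=W RL=W RR=S
cmd 3: advance +12 → t=31, phase=(8,8,11,15) → FL=W FR=W RL=W RR=W
cmd 4: advance +4 → t=35, phase=(12,12,15,3) → FL=W FR=W RL=W RR=S

after cmd 1 (t=16): FL=W FR=W RL=W RR=S
after cmd 2 (t=19): FL=W FR=W RL=W RR=S
after cmd 3 (t=31): FL=W FR=W RL=W RR=W
after cmd 4 (t=35): FL=W FR=W RL=W RR=S


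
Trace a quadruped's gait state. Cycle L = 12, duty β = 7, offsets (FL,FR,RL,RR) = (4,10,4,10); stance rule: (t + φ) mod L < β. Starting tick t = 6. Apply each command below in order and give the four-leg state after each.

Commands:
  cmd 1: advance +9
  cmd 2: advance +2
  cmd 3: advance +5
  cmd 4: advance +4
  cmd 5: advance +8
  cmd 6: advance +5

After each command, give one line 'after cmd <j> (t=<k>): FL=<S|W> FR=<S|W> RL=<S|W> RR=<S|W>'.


start t=6: FL=W FR=S RL=W RR=S
cmd 1: advance +9 → t=15, phase=(7,1,7,1) → FL=W FR=S RL=W RR=S
cmd 2: advance +2 → t=17, phase=(9,3,9,3) → FL=W FR=S RL=W RR=S
cmd 3: advance +5 → t=22, phase=(2,8,2,8) → FL=S FR=W RL=S RR=W
cmd 4: advance +4 → t=26, phase=(6,0,6,0) → FL=S FR=S RL=S RR=S
cmd 5: advance +8 → t=34, phase=(2,8,2,8) → FL=S FR=W RL=S RR=W
cmd 6: advance +5 → t=39, phase=(7,1,7,1) → FL=W FR=S RL=W RR=S

after cmd 1 (t=15): FL=W FR=S RL=W RR=S
after cmd 2 (t=17): FL=W FR=S RL=W RR=S
after cmd 3 (t=22): FL=S FR=W RL=S RR=W
after cmd 4 (t=26): FL=S FR=S RL=S RR=S
after cmd 5 (t=34): FL=S FR=W RL=S RR=W
after cmd 6 (t=39): FL=W FR=S RL=W RR=S


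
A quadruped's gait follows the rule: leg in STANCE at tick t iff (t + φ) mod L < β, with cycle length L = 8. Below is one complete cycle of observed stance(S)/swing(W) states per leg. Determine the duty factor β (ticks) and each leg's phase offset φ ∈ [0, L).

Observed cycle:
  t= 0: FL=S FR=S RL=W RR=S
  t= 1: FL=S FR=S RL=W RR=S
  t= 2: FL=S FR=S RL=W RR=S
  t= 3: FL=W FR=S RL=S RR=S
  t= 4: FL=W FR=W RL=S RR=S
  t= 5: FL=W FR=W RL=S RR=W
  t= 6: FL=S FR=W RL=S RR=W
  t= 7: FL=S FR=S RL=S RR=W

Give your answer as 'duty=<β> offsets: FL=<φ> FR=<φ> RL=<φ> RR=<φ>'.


duty=5 offsets: FL=2 FR=1 RL=5 RR=0

duty β = stance ticks per leg = 5
FL: stance ticks = 5; W→S at t=6 → φ=2
FR: stance ticks = 5; W→S at t=7 → φ=1
RL: stance ticks = 5; W→S at t=3 → φ=5
RR: stance ticks = 5; W→S at t=0 → φ=0


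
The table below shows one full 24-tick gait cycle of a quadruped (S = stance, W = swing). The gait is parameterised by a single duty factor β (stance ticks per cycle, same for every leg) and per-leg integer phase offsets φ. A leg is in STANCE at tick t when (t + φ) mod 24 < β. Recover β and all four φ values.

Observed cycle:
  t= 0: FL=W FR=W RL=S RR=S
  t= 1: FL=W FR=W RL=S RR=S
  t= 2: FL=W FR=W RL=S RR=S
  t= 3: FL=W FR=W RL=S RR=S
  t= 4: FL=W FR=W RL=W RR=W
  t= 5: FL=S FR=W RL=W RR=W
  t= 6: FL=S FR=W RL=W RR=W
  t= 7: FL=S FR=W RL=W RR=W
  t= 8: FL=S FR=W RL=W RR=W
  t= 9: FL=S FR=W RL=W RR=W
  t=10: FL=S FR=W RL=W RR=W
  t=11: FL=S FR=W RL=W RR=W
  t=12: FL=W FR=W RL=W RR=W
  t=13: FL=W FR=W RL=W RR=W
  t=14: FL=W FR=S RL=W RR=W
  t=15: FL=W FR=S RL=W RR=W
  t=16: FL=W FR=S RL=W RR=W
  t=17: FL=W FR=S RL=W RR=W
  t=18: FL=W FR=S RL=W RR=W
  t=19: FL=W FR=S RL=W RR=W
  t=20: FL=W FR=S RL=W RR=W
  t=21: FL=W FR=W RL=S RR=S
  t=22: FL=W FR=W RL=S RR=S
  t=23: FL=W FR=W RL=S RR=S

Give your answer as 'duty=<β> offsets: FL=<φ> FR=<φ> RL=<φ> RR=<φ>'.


duty=7 offsets: FL=19 FR=10 RL=3 RR=3

duty β = stance ticks per leg = 7
FL: stance ticks = 7; W→S at t=5 → φ=19
FR: stance ticks = 7; W→S at t=14 → φ=10
RL: stance ticks = 7; W→S at t=21 → φ=3
RR: stance ticks = 7; W→S at t=21 → φ=3


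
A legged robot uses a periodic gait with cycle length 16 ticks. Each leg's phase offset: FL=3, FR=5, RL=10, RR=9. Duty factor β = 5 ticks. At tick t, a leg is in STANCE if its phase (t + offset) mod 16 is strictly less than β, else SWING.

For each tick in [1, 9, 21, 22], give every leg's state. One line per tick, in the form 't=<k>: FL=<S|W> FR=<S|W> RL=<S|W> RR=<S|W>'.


t=1: phase=(4,6,11,10) vs β=5 → FL=S FR=W RL=W RR=W
t=9: phase=(12,14,3,2) vs β=5 → FL=W FR=W RL=S RR=S
t=21: phase=(8,10,15,14) vs β=5 → FL=W FR=W RL=W RR=W
t=22: phase=(9,11,0,15) vs β=5 → FL=W FR=W RL=S RR=W

t=1: FL=S FR=W RL=W RR=W
t=9: FL=W FR=W RL=S RR=S
t=21: FL=W FR=W RL=W RR=W
t=22: FL=W FR=W RL=S RR=W


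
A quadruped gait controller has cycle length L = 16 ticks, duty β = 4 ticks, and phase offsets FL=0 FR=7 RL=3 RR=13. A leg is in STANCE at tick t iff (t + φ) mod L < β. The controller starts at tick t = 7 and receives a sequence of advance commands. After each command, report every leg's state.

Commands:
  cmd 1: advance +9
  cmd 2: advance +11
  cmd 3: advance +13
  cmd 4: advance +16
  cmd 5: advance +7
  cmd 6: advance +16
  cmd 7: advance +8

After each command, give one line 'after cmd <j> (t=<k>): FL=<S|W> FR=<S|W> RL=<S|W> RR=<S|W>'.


start t=7: FL=W FR=W RL=W RR=W
cmd 1: advance +9 → t=16, phase=(0,7,3,13) → FL=S FR=W RL=S RR=W
cmd 2: advance +11 → t=27, phase=(11,2,14,8) → FL=W FR=S RL=W RR=W
cmd 3: advance +13 → t=40, phase=(8,15,11,5) → FL=W FR=W RL=W RR=W
cmd 4: advance +16 → t=56, phase=(8,15,11,5) → FL=W FR=W RL=W RR=W
cmd 5: advance +7 → t=63, phase=(15,6,2,12) → FL=W FR=W RL=S RR=W
cmd 6: advance +16 → t=79, phase=(15,6,2,12) → FL=W FR=W RL=S RR=W
cmd 7: advance +8 → t=87, phase=(7,14,10,4) → FL=W FR=W RL=W RR=W

after cmd 1 (t=16): FL=S FR=W RL=S RR=W
after cmd 2 (t=27): FL=W FR=S RL=W RR=W
after cmd 3 (t=40): FL=W FR=W RL=W RR=W
after cmd 4 (t=56): FL=W FR=W RL=W RR=W
after cmd 5 (t=63): FL=W FR=W RL=S RR=W
after cmd 6 (t=79): FL=W FR=W RL=S RR=W
after cmd 7 (t=87): FL=W FR=W RL=W RR=W


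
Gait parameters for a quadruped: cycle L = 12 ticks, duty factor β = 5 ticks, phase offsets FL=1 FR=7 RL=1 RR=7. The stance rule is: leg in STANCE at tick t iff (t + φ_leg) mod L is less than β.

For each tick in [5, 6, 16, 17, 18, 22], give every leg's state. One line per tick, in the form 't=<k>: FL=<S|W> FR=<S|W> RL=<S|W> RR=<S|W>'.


t=5: FL=W FR=S RL=W RR=S
t=6: FL=W FR=S RL=W RR=S
t=16: FL=W FR=W RL=W RR=W
t=17: FL=W FR=S RL=W RR=S
t=18: FL=W FR=S RL=W RR=S
t=22: FL=W FR=W RL=W RR=W

t=5: phase=(6,0,6,0) vs β=5 → FL=W FR=S RL=W RR=S
t=6: phase=(7,1,7,1) vs β=5 → FL=W FR=S RL=W RR=S
t=16: phase=(5,11,5,11) vs β=5 → FL=W FR=W RL=W RR=W
t=17: phase=(6,0,6,0) vs β=5 → FL=W FR=S RL=W RR=S
t=18: phase=(7,1,7,1) vs β=5 → FL=W FR=S RL=W RR=S
t=22: phase=(11,5,11,5) vs β=5 → FL=W FR=W RL=W RR=W


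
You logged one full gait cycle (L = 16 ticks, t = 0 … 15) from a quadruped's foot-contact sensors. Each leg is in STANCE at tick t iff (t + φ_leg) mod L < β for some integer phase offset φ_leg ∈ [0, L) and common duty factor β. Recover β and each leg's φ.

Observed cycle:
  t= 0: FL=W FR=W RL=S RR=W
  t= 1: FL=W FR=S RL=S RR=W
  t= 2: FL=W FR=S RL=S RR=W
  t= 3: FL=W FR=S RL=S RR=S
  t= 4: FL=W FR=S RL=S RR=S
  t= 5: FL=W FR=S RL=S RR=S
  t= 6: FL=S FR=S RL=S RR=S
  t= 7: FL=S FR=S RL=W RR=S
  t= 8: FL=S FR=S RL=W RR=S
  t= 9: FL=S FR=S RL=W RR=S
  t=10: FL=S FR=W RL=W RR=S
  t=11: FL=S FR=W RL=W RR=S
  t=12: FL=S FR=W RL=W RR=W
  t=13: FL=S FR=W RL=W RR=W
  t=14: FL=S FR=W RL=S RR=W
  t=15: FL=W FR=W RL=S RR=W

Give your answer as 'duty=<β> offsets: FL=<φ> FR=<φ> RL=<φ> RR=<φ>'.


duty β = stance ticks per leg = 9
FL: stance ticks = 9; W→S at t=6 → φ=10
FR: stance ticks = 9; W→S at t=1 → φ=15
RL: stance ticks = 9; W→S at t=14 → φ=2
RR: stance ticks = 9; W→S at t=3 → φ=13

duty=9 offsets: FL=10 FR=15 RL=2 RR=13


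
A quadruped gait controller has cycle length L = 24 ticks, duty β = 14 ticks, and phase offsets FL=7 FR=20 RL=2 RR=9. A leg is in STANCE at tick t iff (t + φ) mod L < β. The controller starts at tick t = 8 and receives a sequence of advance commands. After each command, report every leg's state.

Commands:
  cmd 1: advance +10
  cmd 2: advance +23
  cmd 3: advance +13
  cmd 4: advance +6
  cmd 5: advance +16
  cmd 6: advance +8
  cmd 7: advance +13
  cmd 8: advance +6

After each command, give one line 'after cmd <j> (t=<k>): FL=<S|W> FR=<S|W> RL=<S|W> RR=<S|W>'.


start t=8: FL=W FR=S RL=S RR=W
cmd 1: advance +10 → t=18, phase=(1,14,20,3) → FL=S FR=W RL=W RR=S
cmd 2: advance +23 → t=41, phase=(0,13,19,2) → FL=S FR=S RL=W RR=S
cmd 3: advance +13 → t=54, phase=(13,2,8,15) → FL=S FR=S RL=S RR=W
cmd 4: advance +6 → t=60, phase=(19,8,14,21) → FL=W FR=S RL=W RR=W
cmd 5: advance +16 → t=76, phase=(11,0,6,13) → FL=S FR=S RL=S RR=S
cmd 6: advance +8 → t=84, phase=(19,8,14,21) → FL=W FR=S RL=W RR=W
cmd 7: advance +13 → t=97, phase=(8,21,3,10) → FL=S FR=W RL=S RR=S
cmd 8: advance +6 → t=103, phase=(14,3,9,16) → FL=W FR=S RL=S RR=W

after cmd 1 (t=18): FL=S FR=W RL=W RR=S
after cmd 2 (t=41): FL=S FR=S RL=W RR=S
after cmd 3 (t=54): FL=S FR=S RL=S RR=W
after cmd 4 (t=60): FL=W FR=S RL=W RR=W
after cmd 5 (t=76): FL=S FR=S RL=S RR=S
after cmd 6 (t=84): FL=W FR=S RL=W RR=W
after cmd 7 (t=97): FL=S FR=W RL=S RR=S
after cmd 8 (t=103): FL=W FR=S RL=S RR=W


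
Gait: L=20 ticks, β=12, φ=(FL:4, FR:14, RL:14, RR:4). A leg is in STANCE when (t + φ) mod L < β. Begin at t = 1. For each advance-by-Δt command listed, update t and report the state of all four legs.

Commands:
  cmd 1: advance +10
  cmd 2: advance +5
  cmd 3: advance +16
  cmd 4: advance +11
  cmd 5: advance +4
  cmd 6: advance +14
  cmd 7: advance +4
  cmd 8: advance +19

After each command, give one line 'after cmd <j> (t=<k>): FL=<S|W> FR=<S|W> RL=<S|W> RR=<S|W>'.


start t=1: FL=S FR=W RL=W RR=S
cmd 1: advance +10 → t=11, phase=(15,5,5,15) → FL=W FR=S RL=S RR=W
cmd 2: advance +5 → t=16, phase=(0,10,10,0) → FL=S FR=S RL=S RR=S
cmd 3: advance +16 → t=32, phase=(16,6,6,16) → FL=W FR=S RL=S RR=W
cmd 4: advance +11 → t=43, phase=(7,17,17,7) → FL=S FR=W RL=W RR=S
cmd 5: advance +4 → t=47, phase=(11,1,1,11) → FL=S FR=S RL=S RR=S
cmd 6: advance +14 → t=61, phase=(5,15,15,5) → FL=S FR=W RL=W RR=S
cmd 7: advance +4 → t=65, phase=(9,19,19,9) → FL=S FR=W RL=W RR=S
cmd 8: advance +19 → t=84, phase=(8,18,18,8) → FL=S FR=W RL=W RR=S

after cmd 1 (t=11): FL=W FR=S RL=S RR=W
after cmd 2 (t=16): FL=S FR=S RL=S RR=S
after cmd 3 (t=32): FL=W FR=S RL=S RR=W
after cmd 4 (t=43): FL=S FR=W RL=W RR=S
after cmd 5 (t=47): FL=S FR=S RL=S RR=S
after cmd 6 (t=61): FL=S FR=W RL=W RR=S
after cmd 7 (t=65): FL=S FR=W RL=W RR=S
after cmd 8 (t=84): FL=S FR=W RL=W RR=S


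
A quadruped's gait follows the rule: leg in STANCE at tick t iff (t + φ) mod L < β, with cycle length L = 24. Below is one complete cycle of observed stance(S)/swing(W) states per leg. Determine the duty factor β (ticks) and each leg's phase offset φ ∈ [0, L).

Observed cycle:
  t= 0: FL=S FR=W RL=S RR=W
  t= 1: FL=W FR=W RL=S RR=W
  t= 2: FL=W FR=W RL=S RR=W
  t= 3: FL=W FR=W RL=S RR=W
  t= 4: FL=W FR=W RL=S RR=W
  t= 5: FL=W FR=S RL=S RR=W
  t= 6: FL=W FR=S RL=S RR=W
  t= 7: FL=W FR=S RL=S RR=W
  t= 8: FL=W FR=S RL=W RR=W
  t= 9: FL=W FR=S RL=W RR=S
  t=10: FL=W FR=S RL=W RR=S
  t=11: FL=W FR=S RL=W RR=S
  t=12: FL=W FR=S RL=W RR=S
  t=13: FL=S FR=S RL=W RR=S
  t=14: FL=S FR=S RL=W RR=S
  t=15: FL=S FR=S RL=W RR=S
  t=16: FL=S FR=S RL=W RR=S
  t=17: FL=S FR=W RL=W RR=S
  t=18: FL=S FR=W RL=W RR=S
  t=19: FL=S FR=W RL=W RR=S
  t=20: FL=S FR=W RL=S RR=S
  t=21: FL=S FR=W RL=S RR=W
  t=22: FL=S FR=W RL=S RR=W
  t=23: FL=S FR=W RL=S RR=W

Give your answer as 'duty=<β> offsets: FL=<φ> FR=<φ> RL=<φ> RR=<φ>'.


duty β = stance ticks per leg = 12
FL: stance ticks = 12; W→S at t=13 → φ=11
FR: stance ticks = 12; W→S at t=5 → φ=19
RL: stance ticks = 12; W→S at t=20 → φ=4
RR: stance ticks = 12; W→S at t=9 → φ=15

duty=12 offsets: FL=11 FR=19 RL=4 RR=15


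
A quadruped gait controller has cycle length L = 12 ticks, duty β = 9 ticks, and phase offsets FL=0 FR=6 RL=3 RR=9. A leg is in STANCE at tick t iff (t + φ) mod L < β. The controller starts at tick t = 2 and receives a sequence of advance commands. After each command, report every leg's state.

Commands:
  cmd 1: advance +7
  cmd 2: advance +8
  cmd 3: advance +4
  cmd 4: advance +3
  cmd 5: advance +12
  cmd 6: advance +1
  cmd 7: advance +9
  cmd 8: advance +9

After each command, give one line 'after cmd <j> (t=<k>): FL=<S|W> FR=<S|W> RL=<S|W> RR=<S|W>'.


start t=2: FL=S FR=S RL=S RR=W
cmd 1: advance +7 → t=9, phase=(9,3,0,6) → FL=W FR=S RL=S RR=S
cmd 2: advance +8 → t=17, phase=(5,11,8,2) → FL=S FR=W RL=S RR=S
cmd 3: advance +4 → t=21, phase=(9,3,0,6) → FL=W FR=S RL=S RR=S
cmd 4: advance +3 → t=24, phase=(0,6,3,9) → FL=S FR=S RL=S RR=W
cmd 5: advance +12 → t=36, phase=(0,6,3,9) → FL=S FR=S RL=S RR=W
cmd 6: advance +1 → t=37, phase=(1,7,4,10) → FL=S FR=S RL=S RR=W
cmd 7: advance +9 → t=46, phase=(10,4,1,7) → FL=W FR=S RL=S RR=S
cmd 8: advance +9 → t=55, phase=(7,1,10,4) → FL=S FR=S RL=W RR=S

after cmd 1 (t=9): FL=W FR=S RL=S RR=S
after cmd 2 (t=17): FL=S FR=W RL=S RR=S
after cmd 3 (t=21): FL=W FR=S RL=S RR=S
after cmd 4 (t=24): FL=S FR=S RL=S RR=W
after cmd 5 (t=36): FL=S FR=S RL=S RR=W
after cmd 6 (t=37): FL=S FR=S RL=S RR=W
after cmd 7 (t=46): FL=W FR=S RL=S RR=S
after cmd 8 (t=55): FL=S FR=S RL=W RR=S
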